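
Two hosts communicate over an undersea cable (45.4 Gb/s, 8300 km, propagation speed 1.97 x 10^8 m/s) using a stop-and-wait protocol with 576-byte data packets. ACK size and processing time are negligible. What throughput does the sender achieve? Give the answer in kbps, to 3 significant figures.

t_tx = L/R = 4608/45400000000 = 1.01498e-07 s.
t_prop = 8300000/197000000 = 0.042132 s; RTT = 0.084264 s.
Cycle = t_tx + RTT = 0.0842641 s.
Throughput = L / cycle = 4608 / 0.0842641 = 54.7 kbps.

54.7 kbps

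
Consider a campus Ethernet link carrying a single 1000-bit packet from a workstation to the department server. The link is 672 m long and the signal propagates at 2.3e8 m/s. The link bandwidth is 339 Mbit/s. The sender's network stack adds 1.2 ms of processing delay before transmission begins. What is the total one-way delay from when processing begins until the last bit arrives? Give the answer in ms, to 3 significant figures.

1.21 ms

Transmission delay = L/R = 1000 / 339000000 = 0.00294985 ms.
Propagation delay = d/s = 672 m / 2.3e+08 m/s = 0.00292174 ms.
Plus processing delay 1.2 ms = 1.2 ms.
Total = 1.21 ms.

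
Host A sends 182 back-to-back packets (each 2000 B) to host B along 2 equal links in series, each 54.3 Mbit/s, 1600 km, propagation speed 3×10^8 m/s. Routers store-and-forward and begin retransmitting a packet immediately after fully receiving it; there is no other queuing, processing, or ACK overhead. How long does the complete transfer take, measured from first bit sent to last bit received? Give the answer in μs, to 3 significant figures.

64600 μs

Per-hop transmission t_tx = L/R = 16000/54300000 = 294.659 μs.
Per-hop propagation t_prop = 1600000/300000000 = 5333.33 μs.
Pipeline fill: first packet needs 2·t_tx to clear all hops; remaining 181 packets each add one t_tx.
Total = (2+182-1)·t_tx + 2·t_prop = 183·294.659 + 2·5333.33 = 64600 μs.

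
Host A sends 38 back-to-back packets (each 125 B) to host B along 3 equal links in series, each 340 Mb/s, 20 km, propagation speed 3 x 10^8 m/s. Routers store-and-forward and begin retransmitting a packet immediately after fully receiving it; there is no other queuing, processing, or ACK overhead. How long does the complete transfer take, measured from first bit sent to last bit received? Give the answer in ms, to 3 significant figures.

0.318 ms

Per-hop transmission t_tx = L/R = 1000/340000000 = 0.00294118 ms.
Per-hop propagation t_prop = 20000/300000000 = 0.0666667 ms.
Pipeline fill: first packet needs 3·t_tx to clear all hops; remaining 37 packets each add one t_tx.
Total = (3+38-1)·t_tx + 3·t_prop = 40·0.00294118 + 3·0.0666667 = 0.318 ms.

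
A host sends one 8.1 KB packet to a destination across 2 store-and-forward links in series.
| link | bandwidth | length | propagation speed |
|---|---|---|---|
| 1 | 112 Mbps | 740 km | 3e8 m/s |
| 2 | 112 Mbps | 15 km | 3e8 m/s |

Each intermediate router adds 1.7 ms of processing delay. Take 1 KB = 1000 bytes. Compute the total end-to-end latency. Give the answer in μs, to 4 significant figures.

L = 64800 bits.
Transmission delay per hop = L/R = 64800/112000000 = 578.571 μs; 2 hops → 1157.14 μs.
Propagation delays (d/s per hop): 2466.67, 50 μs; sum = 2516.67 μs.
Processing at 1 router(s): 1 × 1.7 ms = 1700 μs.
End-to-end = 5374 μs.

5374 μs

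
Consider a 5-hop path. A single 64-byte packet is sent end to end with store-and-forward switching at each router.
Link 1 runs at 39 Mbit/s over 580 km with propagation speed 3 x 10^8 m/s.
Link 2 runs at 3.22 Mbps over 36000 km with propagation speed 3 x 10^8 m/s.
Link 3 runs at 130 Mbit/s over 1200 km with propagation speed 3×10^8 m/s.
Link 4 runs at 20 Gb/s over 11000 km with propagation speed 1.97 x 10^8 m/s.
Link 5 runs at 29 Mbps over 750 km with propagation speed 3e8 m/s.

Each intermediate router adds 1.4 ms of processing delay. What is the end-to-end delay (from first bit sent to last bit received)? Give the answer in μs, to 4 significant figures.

190100 μs

L = 64 × 8 = 512 bits.
Transmission delays (L/R per hop): 13.1282, 159.006, 3.93846, 0.0256, 17.6552 μs; sum = 193.754 μs.
Propagation delays (d/s per hop): 1933.33, 120000, 4000, 55837.6, 2500 μs; sum = 184271 μs.
Processing at 4 router(s): 4 × 1.4 ms = 5600 μs.
End-to-end = 190100 μs.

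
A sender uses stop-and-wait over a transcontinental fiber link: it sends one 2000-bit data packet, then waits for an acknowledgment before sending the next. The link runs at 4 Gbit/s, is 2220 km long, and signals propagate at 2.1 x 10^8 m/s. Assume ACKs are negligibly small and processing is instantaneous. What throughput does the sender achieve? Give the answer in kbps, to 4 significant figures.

94.59 kbps

t_tx = L/R = 2000/4000000000 = 5e-07 s.
t_prop = 2220000/210000000 = 0.0105714 s; RTT = 0.0211429 s.
Cycle = t_tx + RTT = 0.0211434 s.
Throughput = L / cycle = 2000 / 0.0211434 = 94.59 kbps.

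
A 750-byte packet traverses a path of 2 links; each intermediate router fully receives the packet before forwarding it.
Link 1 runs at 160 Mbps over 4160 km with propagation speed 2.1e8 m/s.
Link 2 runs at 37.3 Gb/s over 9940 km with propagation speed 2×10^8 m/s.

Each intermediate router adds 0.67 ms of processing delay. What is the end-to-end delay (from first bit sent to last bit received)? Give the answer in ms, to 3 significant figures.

70.2 ms

L = 750 × 8 = 6000 bits.
Transmission delays (L/R per hop): 0.0375, 0.000160858 ms; sum = 0.0376609 ms.
Propagation delays (d/s per hop): 19.8095, 49.7 ms; sum = 69.5095 ms.
Processing at 1 router(s): 1 × 0.67 ms = 0.67 ms.
End-to-end = 70.2 ms.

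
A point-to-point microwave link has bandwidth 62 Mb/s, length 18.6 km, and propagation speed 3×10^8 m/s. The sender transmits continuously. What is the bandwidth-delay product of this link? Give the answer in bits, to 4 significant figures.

3844 bits

Propagation delay = 18600 / 300000000 = 6.2e-05 s.
BDP = R × t_prop = 62000000 × 6.2e-05 = 3844 bits.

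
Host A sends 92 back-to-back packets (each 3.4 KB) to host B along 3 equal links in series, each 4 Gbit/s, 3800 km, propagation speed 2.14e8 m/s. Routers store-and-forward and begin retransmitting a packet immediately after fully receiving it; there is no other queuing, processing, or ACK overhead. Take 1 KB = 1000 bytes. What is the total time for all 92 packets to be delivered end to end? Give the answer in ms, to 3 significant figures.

Per-hop transmission t_tx = L/R = 27200/4000000000 = 0.0068 ms.
Per-hop propagation t_prop = 3800000/214000000 = 17.757 ms.
Pipeline fill: first packet needs 3·t_tx to clear all hops; remaining 91 packets each add one t_tx.
Total = (3+92-1)·t_tx + 3·t_prop = 94·0.0068 + 3·17.757 = 53.9 ms.

53.9 ms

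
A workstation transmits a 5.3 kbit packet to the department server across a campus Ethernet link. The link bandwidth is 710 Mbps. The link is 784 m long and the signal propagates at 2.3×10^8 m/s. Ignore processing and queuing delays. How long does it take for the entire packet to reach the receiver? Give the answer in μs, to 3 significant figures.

L = 5300 bits.
Transmission delay = L/R = 5300 / 710000000 = 7.46479 μs.
Propagation delay = d/s = 784 m / 2.3e+08 m/s = 3.4087 μs.
Total = 10.9 μs.

10.9 μs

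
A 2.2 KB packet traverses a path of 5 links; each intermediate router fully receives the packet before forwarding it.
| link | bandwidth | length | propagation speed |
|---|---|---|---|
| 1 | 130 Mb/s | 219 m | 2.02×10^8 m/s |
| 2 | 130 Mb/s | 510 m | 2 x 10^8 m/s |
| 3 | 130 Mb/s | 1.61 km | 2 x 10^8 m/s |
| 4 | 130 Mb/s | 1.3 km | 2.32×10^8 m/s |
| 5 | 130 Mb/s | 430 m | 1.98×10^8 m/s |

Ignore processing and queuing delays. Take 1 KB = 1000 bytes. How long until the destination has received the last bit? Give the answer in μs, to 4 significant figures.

L = 17600 bits.
Transmission delay per hop = L/R = 17600/130000000 = 135.385 μs; 5 hops → 676.923 μs.
Propagation delays (d/s per hop): 1.08416, 2.55, 8.05, 5.60345, 2.17172 μs; sum = 19.4593 μs.
End-to-end = 696.4 μs.

696.4 μs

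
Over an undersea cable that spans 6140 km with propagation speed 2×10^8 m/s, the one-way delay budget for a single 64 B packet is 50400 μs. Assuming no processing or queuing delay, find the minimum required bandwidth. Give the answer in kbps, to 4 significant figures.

L = 512 bits.
Propagation delay = 6140000 / 200000000 = 30700 μs.
Transmission budget = 50400 − 30700 = 19700 μs.
R ≥ L / t_tx = 512 bits / 0.0197 s = 25.99 kbps.

25.99 kbps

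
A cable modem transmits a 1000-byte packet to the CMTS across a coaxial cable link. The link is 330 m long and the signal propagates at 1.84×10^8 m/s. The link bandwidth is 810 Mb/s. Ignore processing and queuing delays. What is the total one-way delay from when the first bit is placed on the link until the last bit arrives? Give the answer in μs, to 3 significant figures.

11.7 μs

L = 1000 × 8 = 8000 bits.
Transmission delay = L/R = 8000 / 810000000 = 9.87654 μs.
Propagation delay = d/s = 330 m / 184000000 m/s = 1.79348 μs.
Total = 11.7 μs.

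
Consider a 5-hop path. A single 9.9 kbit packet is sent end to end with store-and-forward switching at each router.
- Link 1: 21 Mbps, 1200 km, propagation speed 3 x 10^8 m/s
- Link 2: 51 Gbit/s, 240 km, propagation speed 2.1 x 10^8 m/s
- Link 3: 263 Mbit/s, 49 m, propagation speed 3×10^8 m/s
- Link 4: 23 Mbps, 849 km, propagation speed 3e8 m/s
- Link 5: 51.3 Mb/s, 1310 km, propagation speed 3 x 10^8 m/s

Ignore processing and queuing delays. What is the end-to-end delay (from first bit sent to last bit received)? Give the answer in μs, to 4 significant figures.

L = 9900 bits.
Transmission delays (L/R per hop): 471.429, 0.194118, 37.6426, 430.435, 192.982 μs; sum = 1132.68 μs.
Propagation delays (d/s per hop): 4000, 1142.86, 0.163333, 2830, 4366.67 μs; sum = 12339.7 μs.
End-to-end = 13470 μs.

13470 μs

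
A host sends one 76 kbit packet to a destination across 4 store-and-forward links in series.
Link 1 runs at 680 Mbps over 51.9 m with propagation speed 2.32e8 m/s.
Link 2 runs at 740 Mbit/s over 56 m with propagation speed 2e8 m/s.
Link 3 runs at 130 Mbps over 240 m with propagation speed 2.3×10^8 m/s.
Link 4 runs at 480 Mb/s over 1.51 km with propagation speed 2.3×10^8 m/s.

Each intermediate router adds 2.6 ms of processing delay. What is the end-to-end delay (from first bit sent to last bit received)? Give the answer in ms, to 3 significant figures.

8.77 ms

L = 76000 bits.
Transmission delays (L/R per hop): 0.111765, 0.102703, 0.584615, 0.158333 ms; sum = 0.957416 ms.
Propagation delays (d/s per hop): 0.000223707, 0.00028, 0.00104348, 0.00656522 ms; sum = 0.0081124 ms.
Processing at 3 router(s): 3 × 2.6 ms = 7.8 ms.
End-to-end = 8.77 ms.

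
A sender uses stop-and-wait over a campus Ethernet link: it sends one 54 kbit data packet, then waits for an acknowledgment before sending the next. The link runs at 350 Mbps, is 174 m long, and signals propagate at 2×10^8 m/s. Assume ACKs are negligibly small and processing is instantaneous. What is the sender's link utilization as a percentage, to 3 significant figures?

98.9 %

t_tx = L/R = 54000/350000000 = 0.000154286 s.
t_prop = 174/200000000 = 8.7e-07 s; RTT = 1.74e-06 s.
Cycle = t_tx + RTT = 0.000156026 s.
Utilization = t_tx / cycle = 0.000154286/0.000156026 = 98.9 %.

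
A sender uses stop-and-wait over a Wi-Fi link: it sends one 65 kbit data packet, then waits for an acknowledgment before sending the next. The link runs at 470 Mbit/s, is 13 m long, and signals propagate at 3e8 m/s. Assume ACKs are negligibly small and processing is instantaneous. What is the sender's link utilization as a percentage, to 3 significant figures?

99.9 %

t_tx = L/R = 65000/470000000 = 0.000138298 s.
t_prop = 13/300000000 = 4.33333e-08 s; RTT = 8.66667e-08 s.
Cycle = t_tx + RTT = 0.000138385 s.
Utilization = t_tx / cycle = 0.000138298/0.000138385 = 99.9 %.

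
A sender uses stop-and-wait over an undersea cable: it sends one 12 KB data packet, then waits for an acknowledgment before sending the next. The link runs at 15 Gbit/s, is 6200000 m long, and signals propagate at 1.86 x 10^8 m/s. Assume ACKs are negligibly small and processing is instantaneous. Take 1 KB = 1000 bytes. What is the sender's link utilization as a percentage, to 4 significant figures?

t_tx = L/R = 96000/15000000000 = 6.4e-06 s.
t_prop = 6200000/186000000 = 0.0333333 s; RTT = 0.0666667 s.
Cycle = t_tx + RTT = 0.0666731 s.
Utilization = t_tx / cycle = 6.4e-06/0.0666731 = 0.009599 %.

0.009599 %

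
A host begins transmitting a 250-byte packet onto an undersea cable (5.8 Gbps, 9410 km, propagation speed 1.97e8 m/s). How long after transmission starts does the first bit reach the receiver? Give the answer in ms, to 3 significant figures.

First bit experiences only propagation delay: d/s = 9410000/197000000 = 47.8 ms.

47.8 ms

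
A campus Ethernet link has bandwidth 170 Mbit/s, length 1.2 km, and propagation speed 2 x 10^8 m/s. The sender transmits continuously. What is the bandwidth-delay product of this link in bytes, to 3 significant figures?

Propagation delay = 1200 / 200000000 = 6e-06 s.
BDP = R × t_prop = 170000000 × 6e-06 = 1020 bits.
In bytes: 1020/8 = 128 bytes.

128 bytes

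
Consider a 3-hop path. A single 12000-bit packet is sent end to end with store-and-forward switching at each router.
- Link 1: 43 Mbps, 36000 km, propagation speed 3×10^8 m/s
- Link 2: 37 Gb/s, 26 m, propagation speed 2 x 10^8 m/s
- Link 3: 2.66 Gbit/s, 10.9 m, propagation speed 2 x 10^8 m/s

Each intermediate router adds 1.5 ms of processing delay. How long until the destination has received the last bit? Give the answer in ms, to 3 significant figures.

123 ms

Transmission delays (L/R per hop): 0.27907, 0.000324324, 0.00451128 ms; sum = 0.283905 ms.
Propagation delays (d/s per hop): 120, 0.00013, 5.45e-05 ms; sum = 120 ms.
Processing at 2 router(s): 2 × 1.5 ms = 3 ms.
End-to-end = 123 ms.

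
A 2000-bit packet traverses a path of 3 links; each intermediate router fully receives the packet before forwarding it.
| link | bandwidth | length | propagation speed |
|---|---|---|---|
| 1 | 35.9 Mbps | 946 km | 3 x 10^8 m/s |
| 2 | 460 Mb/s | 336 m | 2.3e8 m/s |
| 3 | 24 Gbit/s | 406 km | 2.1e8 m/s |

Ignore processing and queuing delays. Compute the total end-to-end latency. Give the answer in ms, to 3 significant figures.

5.15 ms

Transmission delays (L/R per hop): 0.0557103, 0.00434783, 8.33333e-05 ms; sum = 0.0601415 ms.
Propagation delays (d/s per hop): 3.15333, 0.00146087, 1.93333 ms; sum = 5.08813 ms.
End-to-end = 5.15 ms.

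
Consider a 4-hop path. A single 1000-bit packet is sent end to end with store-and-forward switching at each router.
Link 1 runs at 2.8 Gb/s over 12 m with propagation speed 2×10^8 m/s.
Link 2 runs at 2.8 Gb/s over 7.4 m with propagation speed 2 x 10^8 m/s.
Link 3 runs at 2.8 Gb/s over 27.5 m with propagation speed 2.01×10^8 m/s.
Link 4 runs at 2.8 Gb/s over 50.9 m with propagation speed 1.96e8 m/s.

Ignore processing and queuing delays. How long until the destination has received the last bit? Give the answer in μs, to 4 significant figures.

1.922 μs

Transmission delay per hop = L/R = 1000/2800000000 = 0.357143 μs; 4 hops → 1.42857 μs.
Propagation delays (d/s per hop): 0.06, 0.037, 0.136816, 0.259694 μs; sum = 0.49351 μs.
End-to-end = 1.922 μs.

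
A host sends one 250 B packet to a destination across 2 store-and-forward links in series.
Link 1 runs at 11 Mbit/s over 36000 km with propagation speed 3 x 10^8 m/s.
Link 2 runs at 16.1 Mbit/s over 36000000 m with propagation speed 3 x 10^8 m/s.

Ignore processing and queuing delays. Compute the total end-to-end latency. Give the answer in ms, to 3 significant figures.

240 ms

L = 250 × 8 = 2000 bits.
Transmission delays (L/R per hop): 0.181818, 0.124224 ms; sum = 0.306042 ms.
Propagation delays (d/s per hop): 120, 120 ms; sum = 240 ms.
End-to-end = 240 ms.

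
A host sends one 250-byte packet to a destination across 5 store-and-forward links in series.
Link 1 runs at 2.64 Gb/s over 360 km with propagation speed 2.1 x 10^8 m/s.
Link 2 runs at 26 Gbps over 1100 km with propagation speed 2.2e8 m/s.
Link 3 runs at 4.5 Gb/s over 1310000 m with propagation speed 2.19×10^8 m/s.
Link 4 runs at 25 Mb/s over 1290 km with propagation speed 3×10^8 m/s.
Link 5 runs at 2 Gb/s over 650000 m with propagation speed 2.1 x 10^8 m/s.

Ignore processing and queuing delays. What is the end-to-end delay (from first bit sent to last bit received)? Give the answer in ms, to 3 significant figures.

20.2 ms

L = 250 × 8 = 2000 bits.
Transmission delays (L/R per hop): 0.000757576, 7.69231e-05, 0.000444444, 0.08, 0.001 ms; sum = 0.0822789 ms.
Propagation delays (d/s per hop): 1.71429, 5, 5.98174, 4.3, 3.09524 ms; sum = 20.0913 ms.
End-to-end = 20.2 ms.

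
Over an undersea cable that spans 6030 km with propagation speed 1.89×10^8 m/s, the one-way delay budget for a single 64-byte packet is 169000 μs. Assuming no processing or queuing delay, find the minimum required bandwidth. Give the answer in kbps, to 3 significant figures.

3.73 kbps

L = 512 bits.
Propagation delay = 6030000 / 189000000 = 31904.8 μs.
Transmission budget = 169000 − 31904.8 = 137095 μs.
R ≥ L / t_tx = 512 bits / 0.137095 s = 3.73 kbps.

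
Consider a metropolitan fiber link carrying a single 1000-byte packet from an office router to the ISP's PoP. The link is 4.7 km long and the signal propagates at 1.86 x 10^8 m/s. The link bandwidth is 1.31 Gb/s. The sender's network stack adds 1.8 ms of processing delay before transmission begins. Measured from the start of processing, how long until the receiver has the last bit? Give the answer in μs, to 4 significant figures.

1831 μs

L = 1000 × 8 = 8000 bits.
Transmission delay = L/R = 8000 / 1310000000 = 6.10687 μs.
Propagation delay = d/s = 4700 m / 186000000 m/s = 25.2688 μs.
Plus processing delay 1.8 ms = 1800 μs.
Total = 1831 μs.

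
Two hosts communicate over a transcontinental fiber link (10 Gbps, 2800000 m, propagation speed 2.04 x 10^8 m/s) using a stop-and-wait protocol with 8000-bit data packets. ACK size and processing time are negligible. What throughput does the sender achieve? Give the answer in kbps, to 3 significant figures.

291 kbps

t_tx = L/R = 8000/10000000000 = 8e-07 s.
t_prop = 2800000/204000000 = 0.0137255 s; RTT = 0.027451 s.
Cycle = t_tx + RTT = 0.0274518 s.
Throughput = L / cycle = 8000 / 0.0274518 = 291 kbps.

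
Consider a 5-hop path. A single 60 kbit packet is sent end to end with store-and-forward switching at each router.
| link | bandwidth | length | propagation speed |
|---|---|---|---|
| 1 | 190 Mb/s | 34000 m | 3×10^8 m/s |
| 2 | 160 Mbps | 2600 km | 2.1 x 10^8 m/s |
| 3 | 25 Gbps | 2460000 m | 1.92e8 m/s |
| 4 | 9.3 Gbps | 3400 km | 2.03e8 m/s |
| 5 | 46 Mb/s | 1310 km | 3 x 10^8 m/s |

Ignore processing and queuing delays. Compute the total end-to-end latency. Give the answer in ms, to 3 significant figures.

48.4 ms

L = 60000 bits.
Transmission delays (L/R per hop): 0.315789, 0.375, 0.0024, 0.00645161, 1.30435 ms; sum = 2.00399 ms.
Propagation delays (d/s per hop): 0.113333, 12.381, 12.8125, 16.7488, 4.36667 ms; sum = 46.4222 ms.
End-to-end = 48.4 ms.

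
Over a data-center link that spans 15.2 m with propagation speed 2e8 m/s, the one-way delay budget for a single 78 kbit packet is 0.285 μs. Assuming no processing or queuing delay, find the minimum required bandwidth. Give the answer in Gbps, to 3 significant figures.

373 Gbps

Propagation delay = 15.2 / 200000000 = 0.076 μs.
Transmission budget = 0.285 − 0.076 = 0.209 μs.
R ≥ L / t_tx = 78000 bits / 2.09e-07 s = 373 Gbps.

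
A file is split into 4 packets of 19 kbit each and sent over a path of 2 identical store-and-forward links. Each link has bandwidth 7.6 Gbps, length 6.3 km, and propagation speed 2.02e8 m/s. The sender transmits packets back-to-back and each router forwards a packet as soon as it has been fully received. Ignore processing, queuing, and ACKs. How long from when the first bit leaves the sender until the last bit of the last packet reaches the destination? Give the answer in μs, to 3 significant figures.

74.9 μs

Per-hop transmission t_tx = L/R = 19000/7600000000 = 2.5 μs.
Per-hop propagation t_prop = 6300/202000000 = 31.1881 μs.
Pipeline fill: first packet needs 2·t_tx to clear all hops; remaining 3 packets each add one t_tx.
Total = (2+4-1)·t_tx + 2·t_prop = 5·2.5 + 2·31.1881 = 74.9 μs.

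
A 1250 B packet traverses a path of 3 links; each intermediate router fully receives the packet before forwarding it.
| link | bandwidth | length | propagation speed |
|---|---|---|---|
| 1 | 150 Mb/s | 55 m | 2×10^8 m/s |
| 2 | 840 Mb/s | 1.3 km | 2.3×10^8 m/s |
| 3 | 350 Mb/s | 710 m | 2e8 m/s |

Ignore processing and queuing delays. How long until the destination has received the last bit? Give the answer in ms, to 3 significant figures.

L = 1250 × 8 = 10000 bits.
Transmission delays (L/R per hop): 0.0666667, 0.0119048, 0.0285714 ms; sum = 0.107143 ms.
Propagation delays (d/s per hop): 0.000275, 0.00565217, 0.00355 ms; sum = 0.00947717 ms.
End-to-end = 0.117 ms.

0.117 ms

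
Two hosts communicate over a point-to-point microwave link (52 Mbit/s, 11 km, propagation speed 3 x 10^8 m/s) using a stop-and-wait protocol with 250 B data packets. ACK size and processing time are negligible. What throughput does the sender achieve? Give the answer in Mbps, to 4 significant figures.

17.89 Mbps

t_tx = L/R = 2000/52000000 = 3.84615e-05 s.
t_prop = 11000/300000000 = 3.66667e-05 s; RTT = 7.33333e-05 s.
Cycle = t_tx + RTT = 0.000111795 s.
Throughput = L / cycle = 2000 / 0.000111795 = 17.89 Mbps.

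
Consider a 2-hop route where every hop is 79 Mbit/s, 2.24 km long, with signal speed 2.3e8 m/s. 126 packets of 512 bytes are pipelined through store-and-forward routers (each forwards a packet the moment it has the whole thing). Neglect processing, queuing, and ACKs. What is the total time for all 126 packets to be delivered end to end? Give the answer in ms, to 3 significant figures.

Per-hop transmission t_tx = L/R = 4096/79000000 = 0.0518481 ms.
Per-hop propagation t_prop = 2240/2.3e+08 = 0.00973913 ms.
Pipeline fill: first packet needs 2·t_tx to clear all hops; remaining 125 packets each add one t_tx.
Total = (2+126-1)·t_tx + 2·t_prop = 127·0.0518481 + 2·0.00973913 = 6.60 ms.

6.60 ms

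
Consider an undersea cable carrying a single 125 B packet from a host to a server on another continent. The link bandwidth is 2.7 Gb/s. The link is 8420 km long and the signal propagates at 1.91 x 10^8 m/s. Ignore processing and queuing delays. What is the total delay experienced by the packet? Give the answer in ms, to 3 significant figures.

44.1 ms

L = 125 × 8 = 1000 bits.
Transmission delay = L/R = 1000 / 2700000000 = 0.00037037 ms.
Propagation delay = d/s = 8420000 m / 191000000 m/s = 44.0838 ms.
Total = 44.1 ms.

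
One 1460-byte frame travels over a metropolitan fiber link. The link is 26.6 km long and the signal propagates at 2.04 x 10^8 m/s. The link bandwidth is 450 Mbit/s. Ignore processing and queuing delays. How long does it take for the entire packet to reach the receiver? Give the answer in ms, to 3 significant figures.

L = 1460 × 8 = 11680 bits.
Transmission delay = L/R = 11680 / 450000000 = 0.0259556 ms.
Propagation delay = d/s = 26600 m / 204000000 m/s = 0.130392 ms.
Total = 0.156 ms.

0.156 ms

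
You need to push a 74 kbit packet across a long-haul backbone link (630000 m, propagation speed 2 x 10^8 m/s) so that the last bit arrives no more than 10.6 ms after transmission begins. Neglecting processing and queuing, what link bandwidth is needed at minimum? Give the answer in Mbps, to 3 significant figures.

9.93 Mbps

Propagation delay = 630000 / 200000000 = 3.15 ms.
Transmission budget = 10.6 − 3.15 = 7.45 ms.
R ≥ L / t_tx = 74000 bits / 0.00745 s = 9.93 Mbps.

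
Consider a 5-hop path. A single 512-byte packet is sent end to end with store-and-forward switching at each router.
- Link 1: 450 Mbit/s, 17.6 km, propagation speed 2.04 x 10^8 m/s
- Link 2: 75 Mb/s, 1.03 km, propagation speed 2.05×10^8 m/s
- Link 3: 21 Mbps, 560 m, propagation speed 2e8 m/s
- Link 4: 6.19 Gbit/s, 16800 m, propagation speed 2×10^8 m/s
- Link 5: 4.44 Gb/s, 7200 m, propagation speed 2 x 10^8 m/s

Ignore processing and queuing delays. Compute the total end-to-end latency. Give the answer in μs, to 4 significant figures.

474.4 μs

L = 512 × 8 = 4096 bits.
Transmission delays (L/R per hop): 9.10222, 54.6133, 195.048, 0.661712, 0.922523 μs; sum = 260.347 μs.
Propagation delays (d/s per hop): 86.2745, 5.02439, 2.8, 84, 36 μs; sum = 214.099 μs.
End-to-end = 474.4 μs.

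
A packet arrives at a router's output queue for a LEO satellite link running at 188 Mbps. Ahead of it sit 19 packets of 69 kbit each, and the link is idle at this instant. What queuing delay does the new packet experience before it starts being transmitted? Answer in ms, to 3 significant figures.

Each queued packet: L/R = 69000/188000000 = 0.367021 ms.
19 queued → 6.9734 ms.
Queuing delay = 6.97 ms.

6.97 ms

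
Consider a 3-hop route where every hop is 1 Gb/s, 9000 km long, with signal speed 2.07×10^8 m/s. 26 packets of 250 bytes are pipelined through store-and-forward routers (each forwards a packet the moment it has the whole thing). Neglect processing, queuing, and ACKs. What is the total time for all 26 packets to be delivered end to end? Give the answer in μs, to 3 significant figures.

Per-hop transmission t_tx = L/R = 2000/1000000000 = 2 μs.
Per-hop propagation t_prop = 9000000/2.07e+08 = 43478.3 μs.
Pipeline fill: first packet needs 3·t_tx to clear all hops; remaining 25 packets each add one t_tx.
Total = (3+26-1)·t_tx + 3·t_prop = 28·2 + 3·43478.3 = 130000 μs.

130000 μs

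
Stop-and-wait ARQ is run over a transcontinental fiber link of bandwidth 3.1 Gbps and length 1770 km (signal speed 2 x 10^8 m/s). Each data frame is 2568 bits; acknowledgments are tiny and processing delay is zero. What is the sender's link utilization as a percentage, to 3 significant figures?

0.00468 %

t_tx = L/R = 2568/3100000000 = 8.28387e-07 s.
t_prop = 1770000/200000000 = 0.00885 s; RTT = 0.0177 s.
Cycle = t_tx + RTT = 0.0177008 s.
Utilization = t_tx / cycle = 8.28387e-07/0.0177008 = 0.00468 %.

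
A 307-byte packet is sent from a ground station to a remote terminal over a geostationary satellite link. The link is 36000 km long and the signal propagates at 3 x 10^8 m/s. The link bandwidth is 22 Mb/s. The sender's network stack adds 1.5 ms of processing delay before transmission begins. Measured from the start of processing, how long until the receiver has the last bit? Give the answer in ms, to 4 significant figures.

L = 307 × 8 = 2456 bits.
Transmission delay = L/R = 2456 / 22000000 = 0.111636 ms.
Propagation delay = d/s = 36000000 m / 300000000 m/s = 120 ms.
Plus processing delay 1.5 ms = 1.5 ms.
Total = 121.6 ms.

121.6 ms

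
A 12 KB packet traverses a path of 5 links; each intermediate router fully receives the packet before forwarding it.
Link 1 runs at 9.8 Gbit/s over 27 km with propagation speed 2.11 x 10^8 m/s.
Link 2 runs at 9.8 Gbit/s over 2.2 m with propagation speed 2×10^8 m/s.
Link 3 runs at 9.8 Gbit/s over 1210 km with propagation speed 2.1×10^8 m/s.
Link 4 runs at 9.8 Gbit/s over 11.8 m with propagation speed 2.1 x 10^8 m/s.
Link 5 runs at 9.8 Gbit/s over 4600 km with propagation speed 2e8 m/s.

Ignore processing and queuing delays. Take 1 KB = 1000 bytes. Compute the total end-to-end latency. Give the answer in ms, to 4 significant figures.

28.94 ms

L = 96000 bits.
Transmission delay per hop = L/R = 96000/9800000000 = 0.00979592 ms; 5 hops → 0.0489796 ms.
Propagation delays (d/s per hop): 0.127962, 1.1e-05, 5.7619, 5.61905e-05, 23 ms; sum = 28.8899 ms.
End-to-end = 28.94 ms.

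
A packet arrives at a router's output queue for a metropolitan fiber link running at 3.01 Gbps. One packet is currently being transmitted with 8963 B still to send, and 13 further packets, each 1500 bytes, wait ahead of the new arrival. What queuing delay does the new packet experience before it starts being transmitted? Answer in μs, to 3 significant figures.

Each queued packet: L/R = 12000/3010000000 = 3.98671 μs.
13 queued → 51.8272 μs.
Plus remaining 71704 bits of current packet: 23.8219 μs.
Queuing delay = 75.6 μs.

75.6 μs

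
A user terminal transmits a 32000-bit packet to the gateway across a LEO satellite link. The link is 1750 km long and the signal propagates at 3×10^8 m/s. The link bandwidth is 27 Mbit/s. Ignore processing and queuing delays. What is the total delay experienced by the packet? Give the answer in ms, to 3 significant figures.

Transmission delay = L/R = 32000 / 27000000 = 1.18519 ms.
Propagation delay = d/s = 1750000 m / 300000000 m/s = 5.83333 ms.
Total = 7.02 ms.

7.02 ms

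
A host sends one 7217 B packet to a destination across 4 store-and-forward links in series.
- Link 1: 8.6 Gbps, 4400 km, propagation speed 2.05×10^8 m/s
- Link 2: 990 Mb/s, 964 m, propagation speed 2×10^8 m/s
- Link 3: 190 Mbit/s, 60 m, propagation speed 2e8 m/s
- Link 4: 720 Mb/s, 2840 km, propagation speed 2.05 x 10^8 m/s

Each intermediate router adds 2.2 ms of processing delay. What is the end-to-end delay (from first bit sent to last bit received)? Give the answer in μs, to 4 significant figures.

42370 μs

L = 7217 × 8 = 57736 bits.
Transmission delays (L/R per hop): 6.71349, 58.3192, 303.874, 80.1889 μs; sum = 449.095 μs.
Propagation delays (d/s per hop): 21463.4, 4.82, 0.3, 13853.7 μs; sum = 35322.2 μs.
Processing at 3 router(s): 3 × 2.2 ms = 6600 μs.
End-to-end = 42370 μs.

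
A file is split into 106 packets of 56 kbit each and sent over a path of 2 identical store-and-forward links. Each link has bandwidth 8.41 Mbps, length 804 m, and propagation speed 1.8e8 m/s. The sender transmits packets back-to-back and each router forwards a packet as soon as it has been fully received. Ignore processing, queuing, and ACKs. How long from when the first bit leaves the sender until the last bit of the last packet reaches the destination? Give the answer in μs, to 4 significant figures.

712500 μs

Per-hop transmission t_tx = L/R = 56000/8410000 = 6658.74 μs.
Per-hop propagation t_prop = 804/180000000 = 4.46667 μs.
Pipeline fill: first packet needs 2·t_tx to clear all hops; remaining 105 packets each add one t_tx.
Total = (2+106-1)·t_tx + 2·t_prop = 107·6658.74 + 2·4.46667 = 712500 μs.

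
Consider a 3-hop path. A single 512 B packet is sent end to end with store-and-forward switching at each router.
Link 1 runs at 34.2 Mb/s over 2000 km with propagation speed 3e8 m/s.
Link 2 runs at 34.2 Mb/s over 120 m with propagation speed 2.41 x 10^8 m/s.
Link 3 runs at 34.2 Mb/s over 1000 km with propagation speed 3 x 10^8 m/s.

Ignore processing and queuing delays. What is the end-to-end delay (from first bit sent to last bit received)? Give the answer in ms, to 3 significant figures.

L = 512 × 8 = 4096 bits.
Transmission delay per hop = L/R = 4096/34200000 = 0.119766 ms; 3 hops → 0.359298 ms.
Propagation delays (d/s per hop): 6.66667, 0.000497925, 3.33333 ms; sum = 10.0005 ms.
End-to-end = 10.4 ms.

10.4 ms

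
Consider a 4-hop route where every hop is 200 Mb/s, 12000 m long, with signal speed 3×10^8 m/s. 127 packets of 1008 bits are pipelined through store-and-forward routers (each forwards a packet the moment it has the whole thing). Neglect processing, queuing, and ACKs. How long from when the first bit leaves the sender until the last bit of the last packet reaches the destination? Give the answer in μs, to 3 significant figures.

Per-hop transmission t_tx = L/R = 1008/200000000 = 5.04 μs.
Per-hop propagation t_prop = 12000/300000000 = 40 μs.
Pipeline fill: first packet needs 4·t_tx to clear all hops; remaining 126 packets each add one t_tx.
Total = (4+127-1)·t_tx + 4·t_prop = 130·5.04 + 4·40 = 815 μs.

815 μs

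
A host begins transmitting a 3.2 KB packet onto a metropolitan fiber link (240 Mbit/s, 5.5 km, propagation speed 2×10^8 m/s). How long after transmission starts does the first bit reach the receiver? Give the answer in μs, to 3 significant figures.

First bit experiences only propagation delay: d/s = 5500/200000000 = 27.5 μs.

27.5 μs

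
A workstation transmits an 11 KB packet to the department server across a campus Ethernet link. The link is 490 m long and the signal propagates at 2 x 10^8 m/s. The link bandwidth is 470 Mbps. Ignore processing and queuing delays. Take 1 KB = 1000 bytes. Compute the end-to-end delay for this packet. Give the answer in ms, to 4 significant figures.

0.1897 ms

L = 88000 bits.
Transmission delay = L/R = 88000 / 470000000 = 0.187234 ms.
Propagation delay = d/s = 490 m / 200000000 m/s = 0.00245 ms.
Total = 0.1897 ms.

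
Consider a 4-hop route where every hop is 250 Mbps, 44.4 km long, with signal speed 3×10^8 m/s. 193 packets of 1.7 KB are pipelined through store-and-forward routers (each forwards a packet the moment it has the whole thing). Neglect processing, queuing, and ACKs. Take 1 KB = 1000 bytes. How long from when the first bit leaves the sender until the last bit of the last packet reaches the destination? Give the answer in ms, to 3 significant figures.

Per-hop transmission t_tx = L/R = 13600/250000000 = 0.0544 ms.
Per-hop propagation t_prop = 44400/300000000 = 0.148 ms.
Pipeline fill: first packet needs 4·t_tx to clear all hops; remaining 192 packets each add one t_tx.
Total = (4+193-1)·t_tx + 4·t_prop = 196·0.0544 + 4·0.148 = 11.3 ms.

11.3 ms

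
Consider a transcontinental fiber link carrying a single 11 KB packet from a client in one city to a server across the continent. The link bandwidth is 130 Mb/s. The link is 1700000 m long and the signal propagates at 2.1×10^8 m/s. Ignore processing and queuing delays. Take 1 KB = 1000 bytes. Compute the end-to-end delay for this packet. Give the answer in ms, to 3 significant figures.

L = 88000 bits.
Transmission delay = L/R = 88000 / 130000000 = 0.676923 ms.
Propagation delay = d/s = 1700000 m / 210000000 m/s = 8.09524 ms.
Total = 8.77 ms.

8.77 ms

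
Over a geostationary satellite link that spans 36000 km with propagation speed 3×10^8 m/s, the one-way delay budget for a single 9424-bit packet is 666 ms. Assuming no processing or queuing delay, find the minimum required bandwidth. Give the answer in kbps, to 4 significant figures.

17.26 kbps

Propagation delay = 36000000 / 300000000 = 120 ms.
Transmission budget = 666 − 120 = 546 ms.
R ≥ L / t_tx = 9424 bits / 0.546 s = 17.26 kbps.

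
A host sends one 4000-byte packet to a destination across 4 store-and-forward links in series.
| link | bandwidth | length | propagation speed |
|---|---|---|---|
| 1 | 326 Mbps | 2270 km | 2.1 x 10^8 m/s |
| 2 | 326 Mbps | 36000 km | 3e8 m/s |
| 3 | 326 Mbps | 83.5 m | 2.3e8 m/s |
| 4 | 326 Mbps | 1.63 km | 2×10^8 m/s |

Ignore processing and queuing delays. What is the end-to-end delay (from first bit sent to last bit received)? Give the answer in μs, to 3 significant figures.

L = 4000 × 8 = 32000 bits.
Transmission delay per hop = L/R = 32000/326000000 = 98.1595 μs; 4 hops → 392.638 μs.
Propagation delays (d/s per hop): 10809.5, 120000, 0.363043, 8.15 μs; sum = 130818 μs.
End-to-end = 131000 μs.

131000 μs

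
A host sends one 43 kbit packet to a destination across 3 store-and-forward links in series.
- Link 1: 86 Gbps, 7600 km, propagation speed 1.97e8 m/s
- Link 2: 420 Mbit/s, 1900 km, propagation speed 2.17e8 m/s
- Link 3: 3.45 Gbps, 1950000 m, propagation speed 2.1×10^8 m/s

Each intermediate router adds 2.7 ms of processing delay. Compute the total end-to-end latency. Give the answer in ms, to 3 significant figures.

L = 43000 bits.
Transmission delays (L/R per hop): 0.0005, 0.102381, 0.0124638 ms; sum = 0.115345 ms.
Propagation delays (d/s per hop): 38.5787, 8.75576, 9.28571 ms; sum = 56.6202 ms.
Processing at 2 router(s): 2 × 2.7 ms = 5.4 ms.
End-to-end = 62.1 ms.

62.1 ms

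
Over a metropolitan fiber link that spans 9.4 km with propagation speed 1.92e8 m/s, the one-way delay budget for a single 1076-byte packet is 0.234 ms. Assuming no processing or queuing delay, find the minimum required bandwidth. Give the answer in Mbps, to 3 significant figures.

46.5 Mbps

L = 8608 bits.
Propagation delay = 9400 / 192000000 = 0.0489583 ms.
Transmission budget = 0.234 − 0.0489583 = 0.185042 ms.
R ≥ L / t_tx = 8608 bits / 0.000185042 s = 46.5 Mbps.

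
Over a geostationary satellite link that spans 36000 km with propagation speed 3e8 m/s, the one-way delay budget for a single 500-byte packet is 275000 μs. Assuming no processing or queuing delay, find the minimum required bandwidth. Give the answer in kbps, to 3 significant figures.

25.8 kbps

L = 4000 bits.
Propagation delay = 36000000 / 300000000 = 120000 μs.
Transmission budget = 275000 − 120000 = 155000 μs.
R ≥ L / t_tx = 4000 bits / 0.155 s = 25.8 kbps.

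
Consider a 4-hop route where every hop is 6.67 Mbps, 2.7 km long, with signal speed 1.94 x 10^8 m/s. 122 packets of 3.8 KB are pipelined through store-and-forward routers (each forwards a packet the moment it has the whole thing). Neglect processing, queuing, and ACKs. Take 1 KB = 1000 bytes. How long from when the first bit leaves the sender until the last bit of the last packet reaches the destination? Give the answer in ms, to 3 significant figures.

570 ms

Per-hop transmission t_tx = L/R = 30400/6670000 = 4.55772 ms.
Per-hop propagation t_prop = 2700/194000000 = 0.0139175 ms.
Pipeline fill: first packet needs 4·t_tx to clear all hops; remaining 121 packets each add one t_tx.
Total = (4+122-1)·t_tx + 4·t_prop = 125·4.55772 + 4·0.0139175 = 570 ms.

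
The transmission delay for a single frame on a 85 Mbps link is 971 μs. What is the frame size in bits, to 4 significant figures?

82540 bits

L = R × t_tx = 85000000 b/s × 0.000971 s = 82535 bits.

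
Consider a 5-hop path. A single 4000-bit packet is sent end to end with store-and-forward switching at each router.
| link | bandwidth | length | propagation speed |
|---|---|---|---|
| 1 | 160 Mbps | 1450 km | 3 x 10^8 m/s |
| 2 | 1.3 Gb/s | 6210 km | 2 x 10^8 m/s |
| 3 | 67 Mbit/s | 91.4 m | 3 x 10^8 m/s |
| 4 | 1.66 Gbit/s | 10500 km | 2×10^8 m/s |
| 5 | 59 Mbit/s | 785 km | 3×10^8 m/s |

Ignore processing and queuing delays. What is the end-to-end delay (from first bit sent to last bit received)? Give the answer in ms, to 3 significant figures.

91.2 ms

Transmission delays (L/R per hop): 0.025, 0.00307692, 0.0597015, 0.00240964, 0.0677966 ms; sum = 0.157985 ms.
Propagation delays (d/s per hop): 4.83333, 31.05, 0.000304667, 52.5, 2.61667 ms; sum = 91.0003 ms.
End-to-end = 91.2 ms.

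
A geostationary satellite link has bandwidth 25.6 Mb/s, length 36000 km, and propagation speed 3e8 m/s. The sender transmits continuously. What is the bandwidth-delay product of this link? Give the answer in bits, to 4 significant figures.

3072000 bits

Propagation delay = 36000000 / 300000000 = 0.12 s.
BDP = R × t_prop = 25600000 × 0.12 = 3072000 bits.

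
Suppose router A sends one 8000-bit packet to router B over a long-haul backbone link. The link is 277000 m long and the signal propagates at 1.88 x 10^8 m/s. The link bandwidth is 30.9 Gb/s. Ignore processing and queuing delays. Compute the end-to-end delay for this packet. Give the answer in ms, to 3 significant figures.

Transmission delay = L/R = 8000 / 30900000000 = 0.0002589 ms.
Propagation delay = d/s = 277000 m / 188000000 m/s = 1.4734 ms.
Total = 1.47 ms.

1.47 ms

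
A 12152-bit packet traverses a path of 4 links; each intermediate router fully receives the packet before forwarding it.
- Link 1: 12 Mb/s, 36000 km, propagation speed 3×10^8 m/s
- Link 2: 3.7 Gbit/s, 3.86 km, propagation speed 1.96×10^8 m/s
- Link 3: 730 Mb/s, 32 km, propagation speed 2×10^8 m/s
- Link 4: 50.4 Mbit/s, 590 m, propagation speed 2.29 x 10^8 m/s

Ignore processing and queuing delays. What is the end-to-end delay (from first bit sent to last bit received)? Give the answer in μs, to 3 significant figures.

121000 μs

Transmission delays (L/R per hop): 1012.67, 3.28432, 16.6466, 241.111 μs; sum = 1273.71 μs.
Propagation delays (d/s per hop): 120000, 19.6939, 160, 2.57642 μs; sum = 120182 μs.
End-to-end = 121000 μs.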